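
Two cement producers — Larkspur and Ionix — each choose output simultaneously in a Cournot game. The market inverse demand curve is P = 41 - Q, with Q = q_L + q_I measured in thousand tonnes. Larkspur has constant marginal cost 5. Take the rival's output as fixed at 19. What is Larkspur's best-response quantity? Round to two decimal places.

8.50

With the rival's output fixed at 19, Larkspur's profit is π_L = (41 - 19 - q_L)q_L - (5q_L) = (22 - q_L)q_L - (5q_L).
∂π_L/∂q_L = 17 - 2q_L = 0, so q_L = 17/2.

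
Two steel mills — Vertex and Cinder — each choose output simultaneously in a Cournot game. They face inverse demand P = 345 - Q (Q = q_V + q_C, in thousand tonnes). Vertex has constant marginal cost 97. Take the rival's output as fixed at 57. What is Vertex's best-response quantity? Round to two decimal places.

95.50

With the rival's output fixed at 57, Vertex's profit is π_V = (345 - 57 - q_V)q_V - (97q_V) = (288 - q_V)q_V - (97q_V).
∂π_V/∂q_V = 191 - 2q_V = 0, so q_V = 191/2.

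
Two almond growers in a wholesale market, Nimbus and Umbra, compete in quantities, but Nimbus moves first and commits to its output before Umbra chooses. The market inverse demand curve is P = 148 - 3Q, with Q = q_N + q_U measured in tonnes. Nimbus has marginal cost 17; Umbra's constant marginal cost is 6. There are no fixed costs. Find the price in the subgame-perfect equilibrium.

The follower Umbra best-responds to any q_N: π_U = (148 - 3Q)q_U - 6q_U.
Setting the follower's marginal profit to zero, 142 - 3q_N - 6q_U = 0, i.e. q_U = (142 - 3q_N)/6.
Nimbus substitutes q_U(q_N) into its own profit: π_N = q_N(148 - 3q_N - (142 - 3q_N)/2) - 17q_N = (77 - (3/2)q_N)q_N - 17q_N.
Leader FOC: 60 - 3q_N = 0, so q_N = 20.
Then q_U = (142 - 3·20)/6 = 41/3.
Total output Q = 101/3, so price P = 148 - 3·(101/3) = 47.

47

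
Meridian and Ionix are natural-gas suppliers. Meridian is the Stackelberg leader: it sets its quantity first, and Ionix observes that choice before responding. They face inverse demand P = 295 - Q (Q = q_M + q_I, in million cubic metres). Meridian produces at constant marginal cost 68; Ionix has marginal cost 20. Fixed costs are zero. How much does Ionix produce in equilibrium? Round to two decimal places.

92.75

Solve by backward induction. Given q_M, the follower Ionix maximises π_I = (295 - q_M - q_I)q_I - 20q_I.
Follower FOC: 275 - q_M - 2q_I = 0, so q_I(q_M) = (275 - q_M)/2.
Meridian substitutes q_I(q_M) into its own profit: π_M = q_M(295 - q_M - (275 - q_M)/2) - 68q_M = (315/2 - (1/2)q_M)q_M - 68q_M.
Leader FOC: 179/2 - q_M = 0, so q_M = 179/2.
Then q_I = (275 - 179/2)/2 = 371/4.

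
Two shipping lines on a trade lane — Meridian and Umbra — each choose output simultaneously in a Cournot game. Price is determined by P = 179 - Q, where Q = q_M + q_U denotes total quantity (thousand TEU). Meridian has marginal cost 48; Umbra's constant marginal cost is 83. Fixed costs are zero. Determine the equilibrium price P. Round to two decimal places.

103.33

Meridian's profit: π_M = (179 - Q)q_M - (48q_M). Setting ∂π_M/∂q_M = 0: 131 - 2q_M - (q_U) = 0.
Umbra's profit: π_U = (179 - Q)q_U - (83q_U). Setting ∂π_U/∂q_U = 0: 96 - 2q_U - (q_M) = 0.
Rearranging gives the reaction functions q_M = (131 - q_U)/2 and q_U = (96 - q_M)/2.
Solving the pair: q_M = 166/3, q_U = 61/3.
Total output Q = 227/3, so price P = 179 - 227/3 = 310/3.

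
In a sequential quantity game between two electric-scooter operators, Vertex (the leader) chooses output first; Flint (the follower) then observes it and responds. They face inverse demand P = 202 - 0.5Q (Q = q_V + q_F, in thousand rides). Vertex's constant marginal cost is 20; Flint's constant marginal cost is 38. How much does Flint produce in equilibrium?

Solve by backward induction. Given q_V, the follower Flint maximises π_F = (202 - (1/2)q_V - (1/2)q_F)q_F - 38q_F.
Follower FOC: 164 - (1/2)q_V - q_F = 0, so q_F(q_V) = (164 - (1/2)q_V).
The leader anticipates this reaction. Substituting into P = 202 - 0.5Q gives P = 120 - (1/4)q_V, so π_V = (120 - (1/4)q_V)q_V - 20q_V.
Leader FOC: 100 - (1/2)q_V = 0, so q_V = 200.
Then q_F = (164 - (1/2)·200) = 64.

64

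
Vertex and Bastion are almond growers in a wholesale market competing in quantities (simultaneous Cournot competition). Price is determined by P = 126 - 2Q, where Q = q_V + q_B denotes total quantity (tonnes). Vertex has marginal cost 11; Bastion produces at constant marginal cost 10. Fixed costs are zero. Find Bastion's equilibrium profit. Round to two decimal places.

760.50

Vertex's profit: π_V = (126 - 2Q)q_V - (11q_V). Setting ∂π_V/∂q_V = 0: 115 - 4q_V - 2(q_B) = 0.
Bastion's first-order condition: 116 - 4q_B - 2(q_V) = 0.
Rearranging gives the reaction functions q_V = (115 - 2q_B)/4 and q_B = (116 - 2q_V)/4.
Solving the pair: q_V = 19, q_B = 39/2.
Price P = 126 - 2·(77/2) = 49.
Bastion's profit: (49 - 10)·(39/2) = 1521/2.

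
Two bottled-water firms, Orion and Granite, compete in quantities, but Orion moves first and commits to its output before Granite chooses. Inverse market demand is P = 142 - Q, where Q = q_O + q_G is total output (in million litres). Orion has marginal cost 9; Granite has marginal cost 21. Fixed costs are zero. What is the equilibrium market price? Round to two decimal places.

45.25

Solve by backward induction. Given q_O, the follower Granite maximises π_G = (142 - q_O - q_G)q_G - 21q_G.
∂π_G/∂q_G = 121 - q_O - 2q_G = 0 gives the reaction function q_G = (121 - q_O)/2.
The leader anticipates this reaction. Substituting into P = 142 - Q gives P = 163/2 - (1/2)q_O, so π_O = (163/2 - (1/2)q_O)q_O - 9q_O.
The leader's first-order condition 145/2 - q_O = 0 yields q_O = 145/2.
Then q_G = (121 - 145/2)/2 = 97/4.
Total output Q = 387/4, so price P = 142 - 387/4 = 181/4.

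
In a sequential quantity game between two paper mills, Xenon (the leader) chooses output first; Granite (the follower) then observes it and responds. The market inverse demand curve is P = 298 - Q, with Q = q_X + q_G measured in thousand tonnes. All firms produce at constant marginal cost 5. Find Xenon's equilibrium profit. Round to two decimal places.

10731.13

Solve by backward induction. Given q_X, the follower Granite maximises π_G = (298 - q_X - q_G)q_G - 5q_G.
Follower FOC: 293 - q_X - 2q_G = 0, so q_G(q_X) = (293 - q_X)/2.
Xenon substitutes q_G(q_X) into its own profit: π_X = q_X(298 - q_X - (293 - q_X)/2) - 5q_X = (303/2 - (1/2)q_X)q_X - 5q_X.
Leader FOC: 293/2 - q_X = 0, so q_X = 293/2.
Then q_G = (293 - 293/2)/2 = 293/4.
Price P = 298 - 879/4 = 313/4.
Xenon's profit: (313/4 - 5)·(293/2) = 10731.1250.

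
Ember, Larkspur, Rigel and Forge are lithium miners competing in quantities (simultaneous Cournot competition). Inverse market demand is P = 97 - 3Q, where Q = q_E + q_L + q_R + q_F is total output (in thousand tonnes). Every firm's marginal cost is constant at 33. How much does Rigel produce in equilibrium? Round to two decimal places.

Each firm earns π_i = (97 - 3Q)q_i - 33q_i.
Setting ∂π_i/∂q_i = 0 with rivals' quantities fixed: 64 - 6q_i - 3·Σ_{j≠i} q_j = 0.
With identical firms every q_j equals q_i, so Σ_{j≠i} q_j = 3q_i and 64 = 15q_i, giving q_i = 64/15.

4.27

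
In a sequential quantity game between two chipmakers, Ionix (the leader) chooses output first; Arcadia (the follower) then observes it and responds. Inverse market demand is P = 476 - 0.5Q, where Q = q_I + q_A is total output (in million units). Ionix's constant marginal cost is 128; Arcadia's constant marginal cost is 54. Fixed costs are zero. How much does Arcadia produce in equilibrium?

Solve by backward induction. Given q_I, the follower Arcadia maximises π_A = (476 - (1/2)q_I - (1/2)q_A)q_A - 54q_A.
∂π_A/∂q_A = 422 - (1/2)q_I - q_A = 0 gives the reaction function q_A = (422 - (1/2)q_I).
The leader anticipates this reaction. Substituting into P = 476 - 0.5Q gives P = 265 - (1/4)q_I, so π_I = (265 - (1/4)q_I)q_I - 128q_I.
Maximising: ∂π_I/∂q_I = 137 - (1/2)q_I = 0, giving q_I = 274.
Then q_A = (422 - (1/2)·274) = 285.

285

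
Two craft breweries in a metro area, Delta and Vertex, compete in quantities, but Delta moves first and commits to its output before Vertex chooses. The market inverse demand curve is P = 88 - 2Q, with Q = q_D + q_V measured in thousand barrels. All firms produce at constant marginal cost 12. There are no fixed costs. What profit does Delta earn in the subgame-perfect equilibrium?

The follower Vertex best-responds to any q_D: π_V = (88 - 2Q)q_V - 12q_V.
Follower FOC: 76 - 2q_D - 4q_V = 0, so q_V(q_D) = (76 - 2q_D)/4.
Delta substitutes q_V(q_D) into its own profit: π_D = q_D(88 - 2q_D - (76 - 2q_D)/2) - 12q_D = (50 - q_D)q_D - 12q_D.
The leader's first-order condition 38 - 2q_D = 0 yields q_D = 19.
Then q_V = (76 - 2·19)/4 = 19/2.
Price P = 88 - 2·(57/2) = 31.
Delta's profit: (31 - 12)·19 = 361.

361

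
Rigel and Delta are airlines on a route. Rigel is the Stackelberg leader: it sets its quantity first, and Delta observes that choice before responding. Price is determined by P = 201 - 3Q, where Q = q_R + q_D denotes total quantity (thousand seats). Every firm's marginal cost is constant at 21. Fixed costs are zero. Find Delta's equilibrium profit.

The follower Delta best-responds to any q_R: π_D = (201 - 3Q)q_D - 21q_D.
Setting the follower's marginal profit to zero, 180 - 3q_R - 6q_D = 0, i.e. q_D = (180 - 3q_R)/6.
The leader anticipates this reaction. Substituting into P = 201 - 3Q gives P = 111 - (3/2)q_R, so π_R = (111 - (3/2)q_R)q_R - 21q_R.
Maximising: ∂π_R/∂q_R = 90 - 3q_R = 0, giving q_R = 30.
Then q_D = (180 - 3·30)/6 = 15.
Price P = 201 - 3·45 = 66.
Delta's profit: (66 - 21)·15 = 675.

675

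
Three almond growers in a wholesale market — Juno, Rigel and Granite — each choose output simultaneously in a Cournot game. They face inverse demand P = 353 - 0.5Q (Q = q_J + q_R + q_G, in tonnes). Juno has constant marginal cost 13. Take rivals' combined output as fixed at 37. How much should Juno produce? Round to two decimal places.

321.50

With rivals' combined output fixed at 37, Juno's profit is π_J = (353 - (1/2)·37 - (1/2)q_J)q_J - (13q_J) = (669/2 - (1/2)q_J)q_J - (13q_J).
∂π_J/∂q_J = 643/2 - q_J = 0, so q_J = 643/2.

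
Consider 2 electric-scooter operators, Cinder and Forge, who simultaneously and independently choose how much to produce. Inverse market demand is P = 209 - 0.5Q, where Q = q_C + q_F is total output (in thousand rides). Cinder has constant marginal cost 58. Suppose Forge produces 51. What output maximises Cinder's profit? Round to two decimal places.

With the rival's output fixed at 51, Cinder's profit is π_C = (209 - (1/2)·51 - (1/2)q_C)q_C - (58q_C) = (367/2 - (1/2)q_C)q_C - (58q_C).
∂π_C/∂q_C = 251/2 - q_C = 0, so q_C = 251/2.

125.50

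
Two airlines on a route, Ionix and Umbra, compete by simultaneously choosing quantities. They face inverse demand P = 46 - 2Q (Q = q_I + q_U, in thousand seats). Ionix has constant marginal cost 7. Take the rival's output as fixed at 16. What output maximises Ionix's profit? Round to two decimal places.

1.75

With the rival's output fixed at 16, Ionix's profit is π_I = (46 - 2·16 - 2q_I)q_I - (7q_I) = (14 - 2q_I)q_I - (7q_I).
∂π_I/∂q_I = 7 - 4q_I = 0, so q_I = 7/4.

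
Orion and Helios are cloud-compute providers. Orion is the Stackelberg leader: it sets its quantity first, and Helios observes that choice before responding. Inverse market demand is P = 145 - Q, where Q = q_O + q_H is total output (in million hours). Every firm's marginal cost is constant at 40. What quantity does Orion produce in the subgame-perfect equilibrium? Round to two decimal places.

52.50

Solve by backward induction. Given q_O, the follower Helios maximises π_H = (145 - q_O - q_H)q_H - 40q_H.
Setting the follower's marginal profit to zero, 105 - q_O - 2q_H = 0, i.e. q_H = (105 - q_O)/2.
Orion substitutes q_H(q_O) into its own profit: π_O = q_O(145 - q_O - (105 - q_O)/2) - 40q_O = (185/2 - (1/2)q_O)q_O - 40q_O.
Leader FOC: 105/2 - q_O = 0, so q_O = 105/2.
Then q_H = (105 - 105/2)/2 = 105/4.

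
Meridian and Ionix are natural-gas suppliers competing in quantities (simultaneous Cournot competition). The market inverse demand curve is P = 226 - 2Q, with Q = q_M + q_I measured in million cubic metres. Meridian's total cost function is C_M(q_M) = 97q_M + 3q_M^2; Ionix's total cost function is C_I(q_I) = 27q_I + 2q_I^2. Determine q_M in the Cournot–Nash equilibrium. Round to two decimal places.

8.34

Meridian's profit: π_M = (226 - 2Q)q_M - (97q_M + 3q_M²). Setting ∂π_M/∂q_M = 0: 129 - 10q_M - 2(q_I) = 0.
Ionix's profit: π_I = (226 - 2Q)q_I - (27q_I + 2q_I²). Setting ∂π_I/∂q_I = 0: 199 - 8q_I - 2(q_M) = 0.
Best responses: q_M = (129 - 2q_I)/10, q_I = (199 - 2q_M)/8.
Substituting one into the other gives q_M = 317/38 and q_I = 433/19.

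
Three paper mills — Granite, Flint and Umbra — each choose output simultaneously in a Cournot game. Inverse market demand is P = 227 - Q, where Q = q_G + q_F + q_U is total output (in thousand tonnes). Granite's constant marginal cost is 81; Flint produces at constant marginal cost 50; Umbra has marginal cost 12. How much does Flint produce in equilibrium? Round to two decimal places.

Granite's profit: π_G = (227 - Q)q_G - (81q_G). Setting ∂π_G/∂q_G = 0: 146 - 2q_G - (q_F + q_U) = 0.
Flint's first-order condition: 177 - 2q_F - (q_G + q_U) = 0.
Umbra's profit: π_U = (227 - Q)q_U - (12q_U). Setting ∂π_U/∂q_U = 0: 215 - 2q_U - (q_G + q_F) = 0.
Summing all 3 equations gives 538 − 4Q = 0, hence Q = 269/2.
Back-substituting: q_G = (146 − 269/2) = 23/2, q_F = (177 − 269/2) = 85/2, q_U = (215 − 269/2) = 161/2.

42.50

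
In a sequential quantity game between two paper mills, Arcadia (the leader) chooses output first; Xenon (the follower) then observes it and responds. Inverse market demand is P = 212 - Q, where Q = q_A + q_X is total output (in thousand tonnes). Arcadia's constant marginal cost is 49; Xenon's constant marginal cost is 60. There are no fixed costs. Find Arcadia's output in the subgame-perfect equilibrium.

Solve by backward induction. Given q_A, the follower Xenon maximises π_X = (212 - q_A - q_X)q_X - 60q_X.
Follower FOC: 152 - q_A - 2q_X = 0, so q_X(q_A) = (152 - q_A)/2.
Arcadia substitutes q_X(q_A) into its own profit: π_A = q_A(212 - q_A - (152 - q_A)/2) - 49q_A = (136 - (1/2)q_A)q_A - 49q_A.
The leader's first-order condition 87 - q_A = 0 yields q_A = 87.
Then q_X = (152 - 87)/2 = 65/2.

87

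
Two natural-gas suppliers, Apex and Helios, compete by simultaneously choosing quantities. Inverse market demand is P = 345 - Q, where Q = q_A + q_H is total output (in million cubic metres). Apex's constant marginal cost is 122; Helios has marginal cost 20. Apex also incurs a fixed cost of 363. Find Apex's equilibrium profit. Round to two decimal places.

1263.78

Apex's profit: π_A = (345 - Q)q_A - (122q_A). Setting ∂π_A/∂q_A = 0: 223 - 2q_A - (q_H) = 0.
Helios's profit: π_H = (345 - Q)q_H - (20q_H). Setting ∂π_H/∂q_H = 0: 325 - 2q_H - (q_A) = 0.
So q_A = (223 - q_H)/2 and q_H = (325 - q_A)/2.
Substituting one into the other gives q_A = 121/3 and q_H = 427/3.
Price P = 345 - 548/3 = 487/3.
Apex's profit: (487/3 - 122)·(121/3) - 363 = 1263.7778.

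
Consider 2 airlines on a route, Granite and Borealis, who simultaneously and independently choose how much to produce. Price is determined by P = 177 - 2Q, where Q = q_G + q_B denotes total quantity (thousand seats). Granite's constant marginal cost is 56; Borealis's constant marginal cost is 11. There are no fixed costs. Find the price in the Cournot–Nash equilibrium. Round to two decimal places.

Granite's profit: π_G = (177 - 2Q)q_G - (56q_G). Setting ∂π_G/∂q_G = 0: 121 - 4q_G - 2(q_B) = 0.
Borealis's first-order condition: 166 - 4q_B - 2(q_G) = 0.
Best responses: q_G = (121 - 2q_B)/4, q_B = (166 - 2q_G)/4.
Solving the pair: q_G = 38/3, q_B = 211/6.
Total output Q = 287/6, so price P = 177 - 2·(287/6) = 244/3.

81.33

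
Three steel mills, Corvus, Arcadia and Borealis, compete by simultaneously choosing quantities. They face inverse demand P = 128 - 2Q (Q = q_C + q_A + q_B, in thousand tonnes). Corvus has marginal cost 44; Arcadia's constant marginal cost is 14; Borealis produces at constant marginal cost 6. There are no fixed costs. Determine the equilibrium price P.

Corvus's profit: π_C = (128 - 2Q)q_C - (44q_C). Setting ∂π_C/∂q_C = 0: 84 - 4q_C - 2(q_A + q_B) = 0.
Arcadia's first-order condition: 114 - 4q_A - 2(q_C + q_B) = 0.
Borealis's first-order condition: 122 - 4q_B - 2(q_C + q_A) = 0.
Adding the 3 conditions: 320 − 4Q − 4Q = 0, i.e. Q = 40.
Back-substituting: q_C = (84 − 80)/2 = 2, q_A = (114 − 80)/2 = 17, q_B = (122 − 80)/2 = 21.
Total output Q = 40, so price P = 128 - 2·40 = 48.

48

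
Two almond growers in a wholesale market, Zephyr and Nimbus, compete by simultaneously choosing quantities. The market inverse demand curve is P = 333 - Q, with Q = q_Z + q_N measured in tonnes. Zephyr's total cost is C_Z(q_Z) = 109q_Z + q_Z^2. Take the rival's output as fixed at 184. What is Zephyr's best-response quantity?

With the rival's output fixed at 184, Zephyr's profit is π_Z = (333 - 184 - q_Z)q_Z - (109q_Z + q_Z²) = (149 - q_Z)q_Z - (109q_Z + q_Z²).
∂π_Z/∂q_Z = 40 - 4q_Z = 0, so q_Z = 10.

10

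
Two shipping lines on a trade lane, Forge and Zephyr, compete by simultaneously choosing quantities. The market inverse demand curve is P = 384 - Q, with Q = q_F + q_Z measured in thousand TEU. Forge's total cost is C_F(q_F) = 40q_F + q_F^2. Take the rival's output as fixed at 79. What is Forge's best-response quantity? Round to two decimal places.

With the rival's output fixed at 79, Forge's profit is π_F = (384 - 79 - q_F)q_F - (40q_F + q_F²) = (305 - q_F)q_F - (40q_F + q_F²).
∂π_F/∂q_F = 265 - 4q_F = 0, so q_F = 265/4.

66.25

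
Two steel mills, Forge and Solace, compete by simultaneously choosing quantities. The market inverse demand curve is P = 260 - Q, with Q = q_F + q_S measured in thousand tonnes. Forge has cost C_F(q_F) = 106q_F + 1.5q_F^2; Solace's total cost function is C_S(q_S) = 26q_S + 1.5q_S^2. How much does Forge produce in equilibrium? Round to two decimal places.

22.33

Forge's profit: π_F = (260 - Q)q_F - (106q_F + (3/2)q_F²). Setting ∂π_F/∂q_F = 0: 154 - 5q_F - (q_S) = 0.
Solace's first-order condition: 234 - 5q_S - (q_F) = 0.
Rearranging gives the reaction functions q_F = (154 - q_S)/5 and q_S = (234 - q_F)/5.
Solving the pair: q_F = 67/3, q_S = 127/3.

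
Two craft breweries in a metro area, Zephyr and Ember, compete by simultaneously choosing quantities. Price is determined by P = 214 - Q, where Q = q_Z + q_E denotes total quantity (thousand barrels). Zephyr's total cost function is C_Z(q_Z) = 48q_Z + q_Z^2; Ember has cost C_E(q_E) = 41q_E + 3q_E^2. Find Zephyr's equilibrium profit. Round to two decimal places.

2776.33

Zephyr's profit: π_Z = (214 - Q)q_Z - (48q_Z + q_Z²). Setting ∂π_Z/∂q_Z = 0: 166 - 4q_Z - (q_E) = 0.
Ember's first-order condition: 173 - 8q_E - (q_Z) = 0.
So q_Z = (166 - q_E)/4 and q_E = (173 - q_Z)/8.
Substituting one into the other gives q_Z = 1155/31 and q_E = 526/31.
Price P = 214 - 1681/31 = 159.7742.
Zephyr's profit: 159.7742·(1155/31) - 48·(1155/31) - (1155/31)² = 2776.3267.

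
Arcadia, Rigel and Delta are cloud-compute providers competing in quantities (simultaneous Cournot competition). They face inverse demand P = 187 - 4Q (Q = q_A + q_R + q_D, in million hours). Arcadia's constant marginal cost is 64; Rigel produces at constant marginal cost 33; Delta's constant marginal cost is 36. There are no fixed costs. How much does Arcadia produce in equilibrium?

4

Arcadia's profit: π_A = (187 - 4Q)q_A - (64q_A). Setting ∂π_A/∂q_A = 0: 123 - 8q_A - 4(q_R + q_D) = 0.
Rigel's first-order condition: 154 - 8q_R - 4(q_A + q_D) = 0.
Delta's first-order condition: 151 - 8q_D - 4(q_A + q_R) = 0.
Summing all 3 equations gives 428 − 16Q = 0, hence Q = 107/4.
Back-substituting: q_A = (123 − 107)/4 = 4, q_R = (154 − 107)/4 = 47/4, q_D = (151 − 107)/4 = 11.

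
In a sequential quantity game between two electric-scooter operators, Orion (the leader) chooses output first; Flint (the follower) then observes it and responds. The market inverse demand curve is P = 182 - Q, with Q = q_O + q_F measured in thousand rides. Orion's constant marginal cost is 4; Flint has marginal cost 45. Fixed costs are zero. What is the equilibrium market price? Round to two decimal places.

58.75

Solve by backward induction. Given q_O, the follower Flint maximises π_F = (182 - q_O - q_F)q_F - 45q_F.
Follower FOC: 137 - q_O - 2q_F = 0, so q_F(q_O) = (137 - q_O)/2.
Orion substitutes q_F(q_O) into its own profit: π_O = q_O(182 - q_O - (137 - q_O)/2) - 4q_O = (227/2 - (1/2)q_O)q_O - 4q_O.
The leader's first-order condition 219/2 - q_O = 0 yields q_O = 219/2.
Then q_F = (137 - 219/2)/2 = 55/4.
Total output Q = 493/4, so price P = 182 - 493/4 = 235/4.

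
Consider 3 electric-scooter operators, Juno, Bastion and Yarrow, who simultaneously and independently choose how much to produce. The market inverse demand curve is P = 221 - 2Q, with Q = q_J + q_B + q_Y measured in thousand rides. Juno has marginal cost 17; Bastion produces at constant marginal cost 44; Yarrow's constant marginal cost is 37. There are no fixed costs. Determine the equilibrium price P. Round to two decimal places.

79.75

Juno's profit: π_J = (221 - 2Q)q_J - (17q_J). Setting ∂π_J/∂q_J = 0: 204 - 4q_J - 2(q_B + q_Y) = 0.
Bastion's first-order condition: 177 - 4q_B - 2(q_J + q_Y) = 0.
Yarrow's profit: π_Y = (221 - 2Q)q_Y - (37q_Y). Setting ∂π_Y/∂q_Y = 0: 184 - 4q_Y - 2(q_J + q_B) = 0.
Adding the 3 first-order conditions: 565 − 8Q = 0, so Q = 565/8.
Back-substituting: q_J = (204 − 565/4)/2 = 251/8, q_B = (177 − 565/4)/2 = 143/8, q_Y = (184 − 565/4)/2 = 171/8.
Total output Q = 565/8, so price P = 221 - 2·(565/8) = 319/4.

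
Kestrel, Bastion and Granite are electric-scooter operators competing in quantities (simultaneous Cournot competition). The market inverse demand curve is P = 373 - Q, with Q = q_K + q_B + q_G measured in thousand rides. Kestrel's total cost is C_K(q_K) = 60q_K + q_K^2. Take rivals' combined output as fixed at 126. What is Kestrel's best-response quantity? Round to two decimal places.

With rivals' combined output fixed at 126, Kestrel's profit is π_K = (373 - 126 - q_K)q_K - (60q_K + q_K²) = (247 - q_K)q_K - (60q_K + q_K²).
∂π_K/∂q_K = 187 - 4q_K = 0, so q_K = 187/4.

46.75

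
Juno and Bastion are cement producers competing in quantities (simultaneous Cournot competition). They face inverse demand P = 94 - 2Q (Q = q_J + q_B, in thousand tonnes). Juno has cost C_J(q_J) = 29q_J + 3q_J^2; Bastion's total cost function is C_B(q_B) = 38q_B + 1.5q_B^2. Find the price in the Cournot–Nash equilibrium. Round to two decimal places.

70.58

Juno's profit: π_J = (94 - 2Q)q_J - (29q_J + 3q_J²). Setting ∂π_J/∂q_J = 0: 65 - 10q_J - 2(q_B) = 0.
Bastion's first-order condition: 56 - 7q_B - 2(q_J) = 0.
So q_J = (65 - 2q_B)/10 and q_B = (56 - 2q_J)/7.
Solving the pair: q_J = 343/66, q_B = 215/33.
Total output Q = 773/66, so price P = 94 - 2·(773/66) = 70.5758.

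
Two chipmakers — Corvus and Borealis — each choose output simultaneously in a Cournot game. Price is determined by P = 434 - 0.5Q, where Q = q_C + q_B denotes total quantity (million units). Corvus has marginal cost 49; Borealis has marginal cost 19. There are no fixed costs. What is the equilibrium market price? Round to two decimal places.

Corvus's profit: π_C = (434 - 0.5Q)q_C - (49q_C). Setting ∂π_C/∂q_C = 0: 385 - q_C - (1/2)(q_B) = 0.
Borealis's first-order condition: 415 - q_B - (1/2)(q_C) = 0.
Rearranging gives the reaction functions q_C = (385 - (1/2)q_B) and q_B = (415 - (1/2)q_C).
Solving the pair: q_C = 710/3, q_B = 890/3.
Total output Q = 1600/3, so price P = 434 - (1/2)·(1600/3) = 502/3.

167.33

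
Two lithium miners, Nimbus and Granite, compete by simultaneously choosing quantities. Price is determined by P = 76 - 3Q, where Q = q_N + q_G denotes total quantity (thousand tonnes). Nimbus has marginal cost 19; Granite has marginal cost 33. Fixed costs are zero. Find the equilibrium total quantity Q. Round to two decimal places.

11.11

Nimbus's profit: π_N = (76 - 3Q)q_N - (19q_N). Setting ∂π_N/∂q_N = 0: 57 - 6q_N - 3(q_G) = 0.
Granite's first-order condition: 43 - 6q_G - 3(q_N) = 0.
So q_N = (57 - 3q_G)/6 and q_G = (43 - 3q_N)/6.
Solving the pair: q_N = 71/9, q_G = 29/9.
Total output Q = 71/9 + 29/9 = 100/9.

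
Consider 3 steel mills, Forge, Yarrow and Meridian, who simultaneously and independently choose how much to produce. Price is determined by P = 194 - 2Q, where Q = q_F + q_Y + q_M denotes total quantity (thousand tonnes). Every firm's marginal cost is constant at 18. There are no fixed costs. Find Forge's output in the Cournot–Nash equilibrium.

22

Each firm earns π_i = (194 - 2Q)q_i - 18q_i.
Setting ∂π_i/∂q_i = 0 with rivals' quantities fixed: 176 - 4q_i - 2·Σ_{j≠i} q_j = 0.
With identical firms every q_j equals q_i, so Σ_{j≠i} q_j = 2q_i and 176 = 8q_i, giving q_i = 22.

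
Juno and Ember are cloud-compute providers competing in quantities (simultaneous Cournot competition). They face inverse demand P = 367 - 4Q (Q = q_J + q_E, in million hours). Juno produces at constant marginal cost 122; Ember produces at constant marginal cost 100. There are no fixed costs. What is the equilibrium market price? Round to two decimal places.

Juno's profit: π_J = (367 - 4Q)q_J - (122q_J). Setting ∂π_J/∂q_J = 0: 245 - 8q_J - 4(q_E) = 0.
Ember's first-order condition: 267 - 8q_E - 4(q_J) = 0.
Best responses: q_J = (245 - 4q_E)/8, q_E = (267 - 4q_J)/8.
Substituting one into the other gives q_J = 223/12 and q_E = 289/12.
Total output Q = 128/3, so price P = 367 - 4·(128/3) = 589/3.

196.33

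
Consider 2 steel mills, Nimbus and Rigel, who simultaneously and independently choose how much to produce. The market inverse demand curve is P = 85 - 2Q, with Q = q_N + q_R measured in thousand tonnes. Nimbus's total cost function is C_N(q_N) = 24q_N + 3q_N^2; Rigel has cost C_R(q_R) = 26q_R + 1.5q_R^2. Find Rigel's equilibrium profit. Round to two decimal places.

175.98

Nimbus's profit: π_N = (85 - 2Q)q_N - (24q_N + 3q_N²). Setting ∂π_N/∂q_N = 0: 61 - 10q_N - 2(q_R) = 0.
Rigel's first-order condition: 59 - 7q_R - 2(q_N) = 0.
So q_N = (61 - 2q_R)/10 and q_R = (59 - 2q_N)/7.
Solving the pair: q_N = 103/22, q_R = 78/11.
Price P = 85 - 2·(259/22) = 676/11.
Rigel's profit: (676/11)·(78/11) - 26·(78/11) - (3/2)(78/11)² = 175.9835.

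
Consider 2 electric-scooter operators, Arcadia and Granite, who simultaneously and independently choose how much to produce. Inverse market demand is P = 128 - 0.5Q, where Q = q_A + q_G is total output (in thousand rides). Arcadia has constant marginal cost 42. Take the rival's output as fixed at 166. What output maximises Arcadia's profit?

With the rival's output fixed at 166, Arcadia's profit is π_A = (128 - (1/2)·166 - (1/2)q_A)q_A - (42q_A) = (45 - (1/2)q_A)q_A - (42q_A).
∂π_A/∂q_A = 3 - q_A = 0, so q_A = 3.

3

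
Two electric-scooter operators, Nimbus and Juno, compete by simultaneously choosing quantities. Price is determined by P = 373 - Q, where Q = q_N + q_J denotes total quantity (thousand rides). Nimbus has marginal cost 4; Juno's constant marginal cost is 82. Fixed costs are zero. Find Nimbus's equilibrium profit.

Nimbus's profit: π_N = (373 - Q)q_N - (4q_N). Setting ∂π_N/∂q_N = 0: 369 - 2q_N - (q_J) = 0.
Juno's profit: π_J = (373 - Q)q_J - (82q_J). Setting ∂π_J/∂q_J = 0: 291 - 2q_J - (q_N) = 0.
So q_N = (369 - q_J)/2 and q_J = (291 - q_N)/2.
Substituting one into the other gives q_N = 149 and q_J = 71.
Price P = 373 - 220 = 153.
Nimbus's profit: (153 - 4)·149 = 22201.

22201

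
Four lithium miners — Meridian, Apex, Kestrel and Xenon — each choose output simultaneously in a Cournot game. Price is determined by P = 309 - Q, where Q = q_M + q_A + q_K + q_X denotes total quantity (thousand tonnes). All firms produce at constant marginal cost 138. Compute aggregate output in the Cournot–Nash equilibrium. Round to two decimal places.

A representative firm's profit is π_i = q_i(309 - Q) - 138q_i.
First-order condition (treating rivals' output as given): 171 - 2q_i - Σ_{j≠i} q_j = 0.
With identical firms every q_j equals q_i, so Σ_{j≠i} q_j = 3q_i and 171 = 5q_i, giving q_i = 171/5.
Total output Q = 171/5 + 171/5 + 171/5 + 171/5 = 684/5.

136.80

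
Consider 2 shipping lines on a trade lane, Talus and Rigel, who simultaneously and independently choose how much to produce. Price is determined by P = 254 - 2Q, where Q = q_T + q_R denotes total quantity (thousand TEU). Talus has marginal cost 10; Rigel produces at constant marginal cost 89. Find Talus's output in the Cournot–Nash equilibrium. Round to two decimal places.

53.83

Talus's profit: π_T = (254 - 2Q)q_T - (10q_T). Setting ∂π_T/∂q_T = 0: 244 - 4q_T - 2(q_R) = 0.
Rigel's first-order condition: 165 - 4q_R - 2(q_T) = 0.
Rearranging gives the reaction functions q_T = (244 - 2q_R)/4 and q_R = (165 - 2q_T)/4.
Substituting one into the other gives q_T = 323/6 and q_R = 43/3.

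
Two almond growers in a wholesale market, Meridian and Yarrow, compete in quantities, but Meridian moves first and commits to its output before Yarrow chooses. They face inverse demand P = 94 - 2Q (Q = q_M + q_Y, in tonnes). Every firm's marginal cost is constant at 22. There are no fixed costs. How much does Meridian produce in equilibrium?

18

The follower Yarrow best-responds to any q_M: π_Y = (94 - 2Q)q_Y - 22q_Y.
Follower FOC: 72 - 2q_M - 4q_Y = 0, so q_Y(q_M) = (72 - 2q_M)/4.
Meridian substitutes q_Y(q_M) into its own profit: π_M = q_M(94 - 2q_M - (72 - 2q_M)/2) - 22q_M = (58 - q_M)q_M - 22q_M.
The leader's first-order condition 36 - 2q_M = 0 yields q_M = 18.
Then q_Y = (72 - 2·18)/4 = 9.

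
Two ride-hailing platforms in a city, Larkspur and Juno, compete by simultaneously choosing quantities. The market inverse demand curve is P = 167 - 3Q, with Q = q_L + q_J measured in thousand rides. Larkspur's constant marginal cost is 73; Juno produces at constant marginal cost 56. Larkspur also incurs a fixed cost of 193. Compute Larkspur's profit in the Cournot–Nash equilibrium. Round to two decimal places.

26.59

Larkspur's profit: π_L = (167 - 3Q)q_L - (73q_L). Setting ∂π_L/∂q_L = 0: 94 - 6q_L - 3(q_J) = 0.
Juno's profit: π_J = (167 - 3Q)q_J - (56q_J). Setting ∂π_J/∂q_J = 0: 111 - 6q_J - 3(q_L) = 0.
So q_L = (94 - 3q_J)/6 and q_J = (111 - 3q_L)/6.
Substituting one into the other gives q_L = 77/9 and q_J = 128/9.
Price P = 167 - 3·(205/9) = 296/3.
Larkspur's profit: (296/3 - 73)·(77/9) - 193 = 718/27.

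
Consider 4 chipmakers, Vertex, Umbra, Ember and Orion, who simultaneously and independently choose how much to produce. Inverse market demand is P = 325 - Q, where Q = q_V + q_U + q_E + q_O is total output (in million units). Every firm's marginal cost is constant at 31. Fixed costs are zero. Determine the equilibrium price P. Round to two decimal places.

Each firm earns π_i = (325 - Q)q_i - 31q_i.
Setting ∂π_i/∂q_i = 0 with rivals' quantities fixed: 294 - 2q_i - Σ_{j≠i} q_j = 0.
With identical firms every q_j equals q_i, so Σ_{j≠i} q_j = 3q_i and 294 = 5q_i, giving q_i = 294/5.
Total output Q = 1176/5, so price P = 325 - 1176/5 = 449/5.

89.80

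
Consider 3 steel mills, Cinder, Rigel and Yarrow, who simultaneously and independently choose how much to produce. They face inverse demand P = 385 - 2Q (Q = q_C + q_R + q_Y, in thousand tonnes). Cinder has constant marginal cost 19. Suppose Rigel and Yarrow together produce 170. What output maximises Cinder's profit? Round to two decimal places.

6.50

With rivals' combined output fixed at 170, Cinder's profit is π_C = (385 - 2·170 - 2q_C)q_C - (19q_C) = (45 - 2q_C)q_C - (19q_C).
∂π_C/∂q_C = 26 - 4q_C = 0, so q_C = 13/2.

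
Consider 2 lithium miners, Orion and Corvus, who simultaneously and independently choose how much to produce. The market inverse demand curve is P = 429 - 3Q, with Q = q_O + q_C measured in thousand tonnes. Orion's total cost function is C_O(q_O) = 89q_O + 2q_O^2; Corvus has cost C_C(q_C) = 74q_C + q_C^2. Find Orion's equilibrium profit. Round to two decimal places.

Orion's profit: π_O = (429 - 3Q)q_O - (89q_O + 2q_O²). Setting ∂π_O/∂q_O = 0: 340 - 10q_O - 3(q_C) = 0.
Corvus's first-order condition: 355 - 8q_C - 3(q_O) = 0.
So q_O = (340 - 3q_C)/10 and q_C = (355 - 3q_O)/8.
Substituting one into the other gives q_O = 1655/71 and q_C = 35.6338.
Price P = 429 - 3·58.9437 = 252.1690.
Orion's profit: 252.1690·(1655/71) - 89·(1655/71) - 2(1655/71)² = 2716.7477.

2716.75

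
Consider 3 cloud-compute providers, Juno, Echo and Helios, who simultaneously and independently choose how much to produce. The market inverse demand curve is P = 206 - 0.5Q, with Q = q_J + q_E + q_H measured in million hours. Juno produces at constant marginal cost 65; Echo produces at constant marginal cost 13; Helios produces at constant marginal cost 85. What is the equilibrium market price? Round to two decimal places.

Juno's profit: π_J = (206 - 0.5Q)q_J - (65q_J). Setting ∂π_J/∂q_J = 0: 141 - q_J - (1/2)(q_E + q_H) = 0.
Echo's first-order condition: 193 - q_E - (1/2)(q_J + q_H) = 0.
Helios's first-order condition: 121 - q_H - (1/2)(q_J + q_E) = 0.
Adding the 3 first-order conditions: 455 − 2Q = 0, so Q = 455/2.
Back-substituting: q_J = (141 − 455/4)/(1/2) = 109/2, q_E = (193 − 455/4)/(1/2) = 317/2, q_H = (121 − 455/4)/(1/2) = 29/2.
Total output Q = 455/2, so price P = 206 - (1/2)·(455/2) = 369/4.

92.25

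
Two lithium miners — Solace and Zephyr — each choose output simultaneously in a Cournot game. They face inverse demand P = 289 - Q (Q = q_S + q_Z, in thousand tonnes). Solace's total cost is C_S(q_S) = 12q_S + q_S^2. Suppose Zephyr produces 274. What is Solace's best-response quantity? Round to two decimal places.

0.75

With the rival's output fixed at 274, Solace's profit is π_S = (289 - 274 - q_S)q_S - (12q_S + q_S²) = (15 - q_S)q_S - (12q_S + q_S²).
∂π_S/∂q_S = 3 - 4q_S = 0, so q_S = 3/4.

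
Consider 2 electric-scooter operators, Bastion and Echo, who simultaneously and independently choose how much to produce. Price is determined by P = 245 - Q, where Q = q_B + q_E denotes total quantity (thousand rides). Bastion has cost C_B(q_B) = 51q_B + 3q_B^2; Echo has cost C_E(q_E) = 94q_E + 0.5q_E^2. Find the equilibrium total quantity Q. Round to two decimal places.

Bastion's profit: π_B = (245 - Q)q_B - (51q_B + 3q_B²). Setting ∂π_B/∂q_B = 0: 194 - 8q_B - (q_E) = 0.
Echo's profit: π_E = (245 - Q)q_E - (94q_E + (1/2)q_E²). Setting ∂π_E/∂q_E = 0: 151 - 3q_E - (q_B) = 0.
Rearranging gives the reaction functions q_B = (194 - q_E)/8 and q_E = (151 - q_B)/3.
Solving the pair: q_B = 431/23, q_E = 1014/23.
Total output Q = 431/23 + 1014/23 = 1445/23.

62.83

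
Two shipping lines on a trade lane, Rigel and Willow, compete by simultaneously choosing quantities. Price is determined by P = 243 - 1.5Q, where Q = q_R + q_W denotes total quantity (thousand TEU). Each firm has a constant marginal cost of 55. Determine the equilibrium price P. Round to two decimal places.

A representative firm's profit is π_i = q_i(243 - 1.5Q) - 55q_i.
Setting ∂π_i/∂q_i = 0 with rivals' quantities fixed: 188 - 3q_i - (3/2)q_j = 0.
By symmetry each firm produces the same amount; substituting q_j = q_i yields q_i = 188/(9/2) = 376/9.
Total output Q = 752/9, so price P = 243 - (3/2)·(752/9) = 353/3.

117.67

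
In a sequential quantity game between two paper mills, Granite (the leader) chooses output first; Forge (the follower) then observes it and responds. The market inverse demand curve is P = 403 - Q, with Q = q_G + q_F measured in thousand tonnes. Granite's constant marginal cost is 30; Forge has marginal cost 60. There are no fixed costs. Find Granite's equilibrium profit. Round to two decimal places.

Solve by backward induction. Given q_G, the follower Forge maximises π_F = (403 - q_G - q_F)q_F - 60q_F.
∂π_F/∂q_F = 343 - q_G - 2q_F = 0 gives the reaction function q_F = (343 - q_G)/2.
The leader anticipates this reaction. Substituting into P = 403 - Q gives P = 463/2 - (1/2)q_G, so π_G = (463/2 - (1/2)q_G)q_G - 30q_G.
Leader FOC: 403/2 - q_G = 0, so q_G = 403/2.
Then q_F = (343 - 403/2)/2 = 283/4.
Price P = 403 - 1089/4 = 523/4.
Granite's profit: (523/4 - 30)·(403/2) = 20301.1250.

20301.13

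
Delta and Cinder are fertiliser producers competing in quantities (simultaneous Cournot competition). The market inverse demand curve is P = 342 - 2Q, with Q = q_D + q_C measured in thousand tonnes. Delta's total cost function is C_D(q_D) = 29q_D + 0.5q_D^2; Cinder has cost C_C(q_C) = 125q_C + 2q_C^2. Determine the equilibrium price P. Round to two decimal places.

201.50

Delta's profit: π_D = (342 - 2Q)q_D - (29q_D + (1/2)q_D²). Setting ∂π_D/∂q_D = 0: 313 - 5q_D - 2(q_C) = 0.
Cinder's first-order condition: 217 - 8q_C - 2(q_D) = 0.
Rearranging gives the reaction functions q_D = (313 - 2q_C)/5 and q_C = (217 - 2q_D)/8.
Solving the pair: q_D = 115/2, q_C = 51/4.
Total output Q = 281/4, so price P = 342 - 2·(281/4) = 403/2.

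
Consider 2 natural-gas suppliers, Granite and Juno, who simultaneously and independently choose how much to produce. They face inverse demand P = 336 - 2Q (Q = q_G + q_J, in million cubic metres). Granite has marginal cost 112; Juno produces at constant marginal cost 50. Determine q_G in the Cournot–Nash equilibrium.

Granite's profit: π_G = (336 - 2Q)q_G - (112q_G). Setting ∂π_G/∂q_G = 0: 224 - 4q_G - 2(q_J) = 0.
Juno's profit: π_J = (336 - 2Q)q_J - (50q_J). Setting ∂π_J/∂q_J = 0: 286 - 4q_J - 2(q_G) = 0.
Rearranging gives the reaction functions q_G = (224 - 2q_J)/4 and q_J = (286 - 2q_G)/4.
Substituting one into the other gives q_G = 27 and q_J = 58.

27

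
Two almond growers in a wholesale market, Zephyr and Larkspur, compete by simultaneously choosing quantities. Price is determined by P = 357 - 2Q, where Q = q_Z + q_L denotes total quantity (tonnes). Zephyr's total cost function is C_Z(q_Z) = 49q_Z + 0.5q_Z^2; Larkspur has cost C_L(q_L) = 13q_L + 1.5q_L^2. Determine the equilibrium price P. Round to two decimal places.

Zephyr's profit: π_Z = (357 - 2Q)q_Z - (49q_Z + (1/2)q_Z²). Setting ∂π_Z/∂q_Z = 0: 308 - 5q_Z - 2(q_L) = 0.
Larkspur's profit: π_L = (357 - 2Q)q_L - (13q_L + (3/2)q_L²). Setting ∂π_L/∂q_L = 0: 344 - 7q_L - 2(q_Z) = 0.
Best responses: q_Z = (308 - 2q_L)/5, q_L = (344 - 2q_Z)/7.
Substituting one into the other gives q_Z = 1468/31 and q_L = 1104/31.
Total output Q = 82.9677, so price P = 357 - 2·82.9677 = 191.0645.

191.06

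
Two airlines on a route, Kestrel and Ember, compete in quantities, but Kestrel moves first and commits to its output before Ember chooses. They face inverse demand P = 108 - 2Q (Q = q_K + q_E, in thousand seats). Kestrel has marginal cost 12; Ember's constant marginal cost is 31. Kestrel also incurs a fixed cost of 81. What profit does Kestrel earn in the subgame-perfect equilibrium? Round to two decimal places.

745.56

The follower Ember best-responds to any q_K: π_E = (108 - 2Q)q_E - 31q_E.
∂π_E/∂q_E = 77 - 2q_K - 4q_E = 0 gives the reaction function q_E = (77 - 2q_K)/4.
The leader anticipates this reaction. Substituting into P = 108 - 2Q gives P = 139/2 - q_K, so π_K = (139/2 - q_K)q_K - 12q_K.
The leader's first-order condition 115/2 - 2q_K = 0 yields q_K = 115/4.
Then q_E = (77 - 2·(115/4))/4 = 39/8.
Price P = 108 - 2·(269/8) = 163/4.
Kestrel's profit: (163/4 - 12)·(115/4) - 81 = 745.5625.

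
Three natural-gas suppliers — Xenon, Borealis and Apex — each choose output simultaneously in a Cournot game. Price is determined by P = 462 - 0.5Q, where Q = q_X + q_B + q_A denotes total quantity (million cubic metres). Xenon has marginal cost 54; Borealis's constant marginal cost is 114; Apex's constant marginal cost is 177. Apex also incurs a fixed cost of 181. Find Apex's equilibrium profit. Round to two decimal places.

1044.13

Xenon's profit: π_X = (462 - 0.5Q)q_X - (54q_X). Setting ∂π_X/∂q_X = 0: 408 - q_X - (1/2)(q_B + q_A) = 0.
Borealis's profit: π_B = (462 - 0.5Q)q_B - (114q_B). Setting ∂π_B/∂q_B = 0: 348 - q_B - (1/2)(q_X + q_A) = 0.
Apex's first-order condition: 285 - q_A - (1/2)(q_X + q_B) = 0.
Adding the 3 conditions: 1041 − Q − Q = 0, i.e. Q = 1041/2.
Back-substituting: q_X = (408 − 1041/4)/(1/2) = 591/2, q_B = (348 − 1041/4)/(1/2) = 351/2, q_A = (285 − 1041/4)/(1/2) = 99/2.
Price P = 462 - (1/2)·(1041/2) = 807/4.
Apex's profit: (807/4 - 177)·(99/2) - 181 = 1044.1250.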